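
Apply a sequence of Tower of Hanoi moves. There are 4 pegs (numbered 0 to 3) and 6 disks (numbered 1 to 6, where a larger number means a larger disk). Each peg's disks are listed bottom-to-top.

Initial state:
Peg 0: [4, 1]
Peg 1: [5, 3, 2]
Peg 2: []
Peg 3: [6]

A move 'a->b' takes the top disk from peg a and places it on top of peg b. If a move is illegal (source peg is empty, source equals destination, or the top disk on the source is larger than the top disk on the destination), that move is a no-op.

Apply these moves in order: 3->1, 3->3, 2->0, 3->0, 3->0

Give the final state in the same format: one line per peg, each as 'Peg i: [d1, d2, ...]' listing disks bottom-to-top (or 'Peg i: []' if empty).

Answer: Peg 0: [4, 1]
Peg 1: [5, 3, 2]
Peg 2: []
Peg 3: [6]

Derivation:
After move 1 (3->1):
Peg 0: [4, 1]
Peg 1: [5, 3, 2]
Peg 2: []
Peg 3: [6]

After move 2 (3->3):
Peg 0: [4, 1]
Peg 1: [5, 3, 2]
Peg 2: []
Peg 3: [6]

After move 3 (2->0):
Peg 0: [4, 1]
Peg 1: [5, 3, 2]
Peg 2: []
Peg 3: [6]

After move 4 (3->0):
Peg 0: [4, 1]
Peg 1: [5, 3, 2]
Peg 2: []
Peg 3: [6]

After move 5 (3->0):
Peg 0: [4, 1]
Peg 1: [5, 3, 2]
Peg 2: []
Peg 3: [6]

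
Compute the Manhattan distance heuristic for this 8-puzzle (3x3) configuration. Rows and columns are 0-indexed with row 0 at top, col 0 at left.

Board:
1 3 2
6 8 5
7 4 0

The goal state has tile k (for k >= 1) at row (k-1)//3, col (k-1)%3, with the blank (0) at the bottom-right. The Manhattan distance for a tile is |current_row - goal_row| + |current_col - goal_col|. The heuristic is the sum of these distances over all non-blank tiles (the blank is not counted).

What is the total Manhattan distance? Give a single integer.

Answer: 8

Derivation:
Tile 1: (0,0)->(0,0) = 0
Tile 3: (0,1)->(0,2) = 1
Tile 2: (0,2)->(0,1) = 1
Tile 6: (1,0)->(1,2) = 2
Tile 8: (1,1)->(2,1) = 1
Tile 5: (1,2)->(1,1) = 1
Tile 7: (2,0)->(2,0) = 0
Tile 4: (2,1)->(1,0) = 2
Sum: 0 + 1 + 1 + 2 + 1 + 1 + 0 + 2 = 8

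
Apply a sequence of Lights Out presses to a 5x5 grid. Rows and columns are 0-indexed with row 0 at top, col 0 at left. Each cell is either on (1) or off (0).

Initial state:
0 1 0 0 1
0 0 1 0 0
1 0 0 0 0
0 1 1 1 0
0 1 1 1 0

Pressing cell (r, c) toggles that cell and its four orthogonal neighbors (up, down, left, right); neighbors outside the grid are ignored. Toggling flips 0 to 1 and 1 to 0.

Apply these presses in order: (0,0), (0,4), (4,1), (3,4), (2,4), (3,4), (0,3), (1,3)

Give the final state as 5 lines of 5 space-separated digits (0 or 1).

After press 1 at (0,0):
1 0 0 0 1
1 0 1 0 0
1 0 0 0 0
0 1 1 1 0
0 1 1 1 0

After press 2 at (0,4):
1 0 0 1 0
1 0 1 0 1
1 0 0 0 0
0 1 1 1 0
0 1 1 1 0

After press 3 at (4,1):
1 0 0 1 0
1 0 1 0 1
1 0 0 0 0
0 0 1 1 0
1 0 0 1 0

After press 4 at (3,4):
1 0 0 1 0
1 0 1 0 1
1 0 0 0 1
0 0 1 0 1
1 0 0 1 1

After press 5 at (2,4):
1 0 0 1 0
1 0 1 0 0
1 0 0 1 0
0 0 1 0 0
1 0 0 1 1

After press 6 at (3,4):
1 0 0 1 0
1 0 1 0 0
1 0 0 1 1
0 0 1 1 1
1 0 0 1 0

After press 7 at (0,3):
1 0 1 0 1
1 0 1 1 0
1 0 0 1 1
0 0 1 1 1
1 0 0 1 0

After press 8 at (1,3):
1 0 1 1 1
1 0 0 0 1
1 0 0 0 1
0 0 1 1 1
1 0 0 1 0

Answer: 1 0 1 1 1
1 0 0 0 1
1 0 0 0 1
0 0 1 1 1
1 0 0 1 0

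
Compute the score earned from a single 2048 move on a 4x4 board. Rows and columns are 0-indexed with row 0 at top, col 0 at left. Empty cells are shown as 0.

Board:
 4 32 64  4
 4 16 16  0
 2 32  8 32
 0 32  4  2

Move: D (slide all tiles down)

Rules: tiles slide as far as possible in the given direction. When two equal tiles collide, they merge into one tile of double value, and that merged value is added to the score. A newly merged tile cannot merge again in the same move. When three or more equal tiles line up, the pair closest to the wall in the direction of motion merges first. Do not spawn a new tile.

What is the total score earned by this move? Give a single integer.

Slide down:
col 0: [4, 4, 2, 0] -> [0, 0, 8, 2]  score +8 (running 8)
col 1: [32, 16, 32, 32] -> [0, 32, 16, 64]  score +64 (running 72)
col 2: [64, 16, 8, 4] -> [64, 16, 8, 4]  score +0 (running 72)
col 3: [4, 0, 32, 2] -> [0, 4, 32, 2]  score +0 (running 72)
Board after move:
 0  0 64  0
 0 32 16  4
 8 16  8 32
 2 64  4  2

Answer: 72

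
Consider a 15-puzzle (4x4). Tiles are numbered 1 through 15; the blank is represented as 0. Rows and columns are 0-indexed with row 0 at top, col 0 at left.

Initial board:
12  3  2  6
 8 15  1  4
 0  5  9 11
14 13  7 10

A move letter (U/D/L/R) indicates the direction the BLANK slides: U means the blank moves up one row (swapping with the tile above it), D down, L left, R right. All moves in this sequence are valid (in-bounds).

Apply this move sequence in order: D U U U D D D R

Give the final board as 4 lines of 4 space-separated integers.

Answer: 12  3  2  6
 8 15  1  4
14  5  9 11
13  0  7 10

Derivation:
After move 1 (D):
12  3  2  6
 8 15  1  4
14  5  9 11
 0 13  7 10

After move 2 (U):
12  3  2  6
 8 15  1  4
 0  5  9 11
14 13  7 10

After move 3 (U):
12  3  2  6
 0 15  1  4
 8  5  9 11
14 13  7 10

After move 4 (U):
 0  3  2  6
12 15  1  4
 8  5  9 11
14 13  7 10

After move 5 (D):
12  3  2  6
 0 15  1  4
 8  5  9 11
14 13  7 10

After move 6 (D):
12  3  2  6
 8 15  1  4
 0  5  9 11
14 13  7 10

After move 7 (D):
12  3  2  6
 8 15  1  4
14  5  9 11
 0 13  7 10

After move 8 (R):
12  3  2  6
 8 15  1  4
14  5  9 11
13  0  7 10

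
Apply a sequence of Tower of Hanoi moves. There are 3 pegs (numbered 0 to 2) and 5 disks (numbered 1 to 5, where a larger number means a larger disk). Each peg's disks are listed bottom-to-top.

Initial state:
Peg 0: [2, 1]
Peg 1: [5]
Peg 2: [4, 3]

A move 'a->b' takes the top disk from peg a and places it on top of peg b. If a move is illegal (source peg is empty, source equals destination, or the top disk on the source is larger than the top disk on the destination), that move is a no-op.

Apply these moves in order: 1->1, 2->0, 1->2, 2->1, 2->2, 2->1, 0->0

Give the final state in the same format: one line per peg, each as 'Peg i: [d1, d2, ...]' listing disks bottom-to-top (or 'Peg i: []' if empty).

Answer: Peg 0: [2, 1]
Peg 1: [5, 3]
Peg 2: [4]

Derivation:
After move 1 (1->1):
Peg 0: [2, 1]
Peg 1: [5]
Peg 2: [4, 3]

After move 2 (2->0):
Peg 0: [2, 1]
Peg 1: [5]
Peg 2: [4, 3]

After move 3 (1->2):
Peg 0: [2, 1]
Peg 1: [5]
Peg 2: [4, 3]

After move 4 (2->1):
Peg 0: [2, 1]
Peg 1: [5, 3]
Peg 2: [4]

After move 5 (2->2):
Peg 0: [2, 1]
Peg 1: [5, 3]
Peg 2: [4]

After move 6 (2->1):
Peg 0: [2, 1]
Peg 1: [5, 3]
Peg 2: [4]

After move 7 (0->0):
Peg 0: [2, 1]
Peg 1: [5, 3]
Peg 2: [4]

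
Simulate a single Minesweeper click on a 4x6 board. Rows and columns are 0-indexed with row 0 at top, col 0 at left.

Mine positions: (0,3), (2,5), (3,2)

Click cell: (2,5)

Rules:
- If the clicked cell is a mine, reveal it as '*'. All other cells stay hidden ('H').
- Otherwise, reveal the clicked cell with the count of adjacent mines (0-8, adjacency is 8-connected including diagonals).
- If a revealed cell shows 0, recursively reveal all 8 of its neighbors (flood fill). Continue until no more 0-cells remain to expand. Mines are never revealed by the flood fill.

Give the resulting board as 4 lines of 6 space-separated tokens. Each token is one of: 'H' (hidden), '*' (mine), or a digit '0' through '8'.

H H H H H H
H H H H H H
H H H H H *
H H H H H H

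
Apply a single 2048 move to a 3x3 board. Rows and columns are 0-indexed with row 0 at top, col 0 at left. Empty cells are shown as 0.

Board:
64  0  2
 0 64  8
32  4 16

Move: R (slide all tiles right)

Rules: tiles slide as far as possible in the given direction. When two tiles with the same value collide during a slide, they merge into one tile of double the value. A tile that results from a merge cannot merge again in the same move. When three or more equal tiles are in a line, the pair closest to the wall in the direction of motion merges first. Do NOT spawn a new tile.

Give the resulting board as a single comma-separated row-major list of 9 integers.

Slide right:
row 0: [64, 0, 2] -> [0, 64, 2]
row 1: [0, 64, 8] -> [0, 64, 8]
row 2: [32, 4, 16] -> [32, 4, 16]

Answer: 0, 64, 2, 0, 64, 8, 32, 4, 16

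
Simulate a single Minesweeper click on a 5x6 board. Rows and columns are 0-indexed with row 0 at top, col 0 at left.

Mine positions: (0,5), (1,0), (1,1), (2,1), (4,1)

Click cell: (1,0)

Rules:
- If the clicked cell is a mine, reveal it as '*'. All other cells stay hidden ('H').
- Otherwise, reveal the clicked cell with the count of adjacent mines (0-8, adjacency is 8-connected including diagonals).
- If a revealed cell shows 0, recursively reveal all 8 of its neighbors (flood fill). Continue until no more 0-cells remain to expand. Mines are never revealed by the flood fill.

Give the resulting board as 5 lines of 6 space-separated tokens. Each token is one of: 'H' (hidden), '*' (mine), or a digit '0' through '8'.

H H H H H H
* H H H H H
H H H H H H
H H H H H H
H H H H H H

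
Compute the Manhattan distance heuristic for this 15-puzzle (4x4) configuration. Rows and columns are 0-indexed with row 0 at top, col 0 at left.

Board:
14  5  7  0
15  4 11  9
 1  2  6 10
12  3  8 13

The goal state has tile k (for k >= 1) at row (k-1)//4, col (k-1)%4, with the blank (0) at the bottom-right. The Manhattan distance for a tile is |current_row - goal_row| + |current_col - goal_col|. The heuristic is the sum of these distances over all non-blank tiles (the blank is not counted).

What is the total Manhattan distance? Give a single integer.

Tile 14: at (0,0), goal (3,1), distance |0-3|+|0-1| = 4
Tile 5: at (0,1), goal (1,0), distance |0-1|+|1-0| = 2
Tile 7: at (0,2), goal (1,2), distance |0-1|+|2-2| = 1
Tile 15: at (1,0), goal (3,2), distance |1-3|+|0-2| = 4
Tile 4: at (1,1), goal (0,3), distance |1-0|+|1-3| = 3
Tile 11: at (1,2), goal (2,2), distance |1-2|+|2-2| = 1
Tile 9: at (1,3), goal (2,0), distance |1-2|+|3-0| = 4
Tile 1: at (2,0), goal (0,0), distance |2-0|+|0-0| = 2
Tile 2: at (2,1), goal (0,1), distance |2-0|+|1-1| = 2
Tile 6: at (2,2), goal (1,1), distance |2-1|+|2-1| = 2
Tile 10: at (2,3), goal (2,1), distance |2-2|+|3-1| = 2
Tile 12: at (3,0), goal (2,3), distance |3-2|+|0-3| = 4
Tile 3: at (3,1), goal (0,2), distance |3-0|+|1-2| = 4
Tile 8: at (3,2), goal (1,3), distance |3-1|+|2-3| = 3
Tile 13: at (3,3), goal (3,0), distance |3-3|+|3-0| = 3
Sum: 4 + 2 + 1 + 4 + 3 + 1 + 4 + 2 + 2 + 2 + 2 + 4 + 4 + 3 + 3 = 41

Answer: 41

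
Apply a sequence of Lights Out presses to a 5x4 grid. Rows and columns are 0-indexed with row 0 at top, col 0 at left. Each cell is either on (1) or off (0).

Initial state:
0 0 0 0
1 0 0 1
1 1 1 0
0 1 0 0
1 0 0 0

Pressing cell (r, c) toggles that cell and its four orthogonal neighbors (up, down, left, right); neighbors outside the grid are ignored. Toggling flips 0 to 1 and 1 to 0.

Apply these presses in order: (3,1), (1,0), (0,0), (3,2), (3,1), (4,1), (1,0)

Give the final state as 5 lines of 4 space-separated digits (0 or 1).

After press 1 at (3,1):
0 0 0 0
1 0 0 1
1 0 1 0
1 0 1 0
1 1 0 0

After press 2 at (1,0):
1 0 0 0
0 1 0 1
0 0 1 0
1 0 1 0
1 1 0 0

After press 3 at (0,0):
0 1 0 0
1 1 0 1
0 0 1 0
1 0 1 0
1 1 0 0

After press 4 at (3,2):
0 1 0 0
1 1 0 1
0 0 0 0
1 1 0 1
1 1 1 0

After press 5 at (3,1):
0 1 0 0
1 1 0 1
0 1 0 0
0 0 1 1
1 0 1 0

After press 6 at (4,1):
0 1 0 0
1 1 0 1
0 1 0 0
0 1 1 1
0 1 0 0

After press 7 at (1,0):
1 1 0 0
0 0 0 1
1 1 0 0
0 1 1 1
0 1 0 0

Answer: 1 1 0 0
0 0 0 1
1 1 0 0
0 1 1 1
0 1 0 0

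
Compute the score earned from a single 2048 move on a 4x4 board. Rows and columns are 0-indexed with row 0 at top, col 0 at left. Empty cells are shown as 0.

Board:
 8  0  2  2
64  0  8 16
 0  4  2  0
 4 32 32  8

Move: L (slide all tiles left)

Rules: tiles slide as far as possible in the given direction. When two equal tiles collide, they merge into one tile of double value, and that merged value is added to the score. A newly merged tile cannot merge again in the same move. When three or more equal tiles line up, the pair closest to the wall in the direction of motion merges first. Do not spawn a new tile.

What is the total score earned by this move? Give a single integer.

Answer: 68

Derivation:
Slide left:
row 0: [8, 0, 2, 2] -> [8, 4, 0, 0]  score +4 (running 4)
row 1: [64, 0, 8, 16] -> [64, 8, 16, 0]  score +0 (running 4)
row 2: [0, 4, 2, 0] -> [4, 2, 0, 0]  score +0 (running 4)
row 3: [4, 32, 32, 8] -> [4, 64, 8, 0]  score +64 (running 68)
Board after move:
 8  4  0  0
64  8 16  0
 4  2  0  0
 4 64  8  0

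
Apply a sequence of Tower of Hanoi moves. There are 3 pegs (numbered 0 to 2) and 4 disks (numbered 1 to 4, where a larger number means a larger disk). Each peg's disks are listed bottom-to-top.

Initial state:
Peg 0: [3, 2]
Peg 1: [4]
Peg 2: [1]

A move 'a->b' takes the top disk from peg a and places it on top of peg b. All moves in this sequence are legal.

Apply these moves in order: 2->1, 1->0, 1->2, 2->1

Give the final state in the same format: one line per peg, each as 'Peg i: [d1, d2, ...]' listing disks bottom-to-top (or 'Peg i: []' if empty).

After move 1 (2->1):
Peg 0: [3, 2]
Peg 1: [4, 1]
Peg 2: []

After move 2 (1->0):
Peg 0: [3, 2, 1]
Peg 1: [4]
Peg 2: []

After move 3 (1->2):
Peg 0: [3, 2, 1]
Peg 1: []
Peg 2: [4]

After move 4 (2->1):
Peg 0: [3, 2, 1]
Peg 1: [4]
Peg 2: []

Answer: Peg 0: [3, 2, 1]
Peg 1: [4]
Peg 2: []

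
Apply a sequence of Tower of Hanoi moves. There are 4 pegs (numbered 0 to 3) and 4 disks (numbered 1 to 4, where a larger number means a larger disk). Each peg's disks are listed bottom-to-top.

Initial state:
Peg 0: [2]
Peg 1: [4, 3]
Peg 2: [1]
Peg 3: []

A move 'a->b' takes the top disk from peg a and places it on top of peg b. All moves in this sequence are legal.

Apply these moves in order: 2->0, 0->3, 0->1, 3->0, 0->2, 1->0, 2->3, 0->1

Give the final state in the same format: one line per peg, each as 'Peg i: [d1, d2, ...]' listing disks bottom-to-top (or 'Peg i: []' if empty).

After move 1 (2->0):
Peg 0: [2, 1]
Peg 1: [4, 3]
Peg 2: []
Peg 3: []

After move 2 (0->3):
Peg 0: [2]
Peg 1: [4, 3]
Peg 2: []
Peg 3: [1]

After move 3 (0->1):
Peg 0: []
Peg 1: [4, 3, 2]
Peg 2: []
Peg 3: [1]

After move 4 (3->0):
Peg 0: [1]
Peg 1: [4, 3, 2]
Peg 2: []
Peg 3: []

After move 5 (0->2):
Peg 0: []
Peg 1: [4, 3, 2]
Peg 2: [1]
Peg 3: []

After move 6 (1->0):
Peg 0: [2]
Peg 1: [4, 3]
Peg 2: [1]
Peg 3: []

After move 7 (2->3):
Peg 0: [2]
Peg 1: [4, 3]
Peg 2: []
Peg 3: [1]

After move 8 (0->1):
Peg 0: []
Peg 1: [4, 3, 2]
Peg 2: []
Peg 3: [1]

Answer: Peg 0: []
Peg 1: [4, 3, 2]
Peg 2: []
Peg 3: [1]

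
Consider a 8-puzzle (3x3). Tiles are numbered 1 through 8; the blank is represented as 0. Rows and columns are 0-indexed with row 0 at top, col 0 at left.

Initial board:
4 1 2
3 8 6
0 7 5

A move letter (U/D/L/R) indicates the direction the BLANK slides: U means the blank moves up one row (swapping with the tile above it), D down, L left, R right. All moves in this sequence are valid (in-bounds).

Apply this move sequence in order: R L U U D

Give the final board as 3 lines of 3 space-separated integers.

After move 1 (R):
4 1 2
3 8 6
7 0 5

After move 2 (L):
4 1 2
3 8 6
0 7 5

After move 3 (U):
4 1 2
0 8 6
3 7 5

After move 4 (U):
0 1 2
4 8 6
3 7 5

After move 5 (D):
4 1 2
0 8 6
3 7 5

Answer: 4 1 2
0 8 6
3 7 5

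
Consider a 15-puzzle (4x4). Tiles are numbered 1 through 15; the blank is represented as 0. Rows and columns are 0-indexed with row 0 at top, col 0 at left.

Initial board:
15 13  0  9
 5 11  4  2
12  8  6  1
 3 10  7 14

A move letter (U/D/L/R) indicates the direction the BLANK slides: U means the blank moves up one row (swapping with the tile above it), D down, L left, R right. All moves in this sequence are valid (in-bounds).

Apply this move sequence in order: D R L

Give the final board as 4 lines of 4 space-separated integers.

Answer: 15 13  4  9
 5 11  0  2
12  8  6  1
 3 10  7 14

Derivation:
After move 1 (D):
15 13  4  9
 5 11  0  2
12  8  6  1
 3 10  7 14

After move 2 (R):
15 13  4  9
 5 11  2  0
12  8  6  1
 3 10  7 14

After move 3 (L):
15 13  4  9
 5 11  0  2
12  8  6  1
 3 10  7 14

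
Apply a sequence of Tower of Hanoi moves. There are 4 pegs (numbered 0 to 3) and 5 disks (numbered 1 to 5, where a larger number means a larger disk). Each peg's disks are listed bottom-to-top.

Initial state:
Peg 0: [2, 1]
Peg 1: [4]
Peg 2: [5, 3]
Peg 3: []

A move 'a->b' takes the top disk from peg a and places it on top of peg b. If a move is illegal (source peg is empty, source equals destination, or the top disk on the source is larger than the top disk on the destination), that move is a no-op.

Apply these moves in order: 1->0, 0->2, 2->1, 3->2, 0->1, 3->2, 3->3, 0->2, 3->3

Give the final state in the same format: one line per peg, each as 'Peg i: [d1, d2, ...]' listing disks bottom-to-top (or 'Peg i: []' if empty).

After move 1 (1->0):
Peg 0: [2, 1]
Peg 1: [4]
Peg 2: [5, 3]
Peg 3: []

After move 2 (0->2):
Peg 0: [2]
Peg 1: [4]
Peg 2: [5, 3, 1]
Peg 3: []

After move 3 (2->1):
Peg 0: [2]
Peg 1: [4, 1]
Peg 2: [5, 3]
Peg 3: []

After move 4 (3->2):
Peg 0: [2]
Peg 1: [4, 1]
Peg 2: [5, 3]
Peg 3: []

After move 5 (0->1):
Peg 0: [2]
Peg 1: [4, 1]
Peg 2: [5, 3]
Peg 3: []

After move 6 (3->2):
Peg 0: [2]
Peg 1: [4, 1]
Peg 2: [5, 3]
Peg 3: []

After move 7 (3->3):
Peg 0: [2]
Peg 1: [4, 1]
Peg 2: [5, 3]
Peg 3: []

After move 8 (0->2):
Peg 0: []
Peg 1: [4, 1]
Peg 2: [5, 3, 2]
Peg 3: []

After move 9 (3->3):
Peg 0: []
Peg 1: [4, 1]
Peg 2: [5, 3, 2]
Peg 3: []

Answer: Peg 0: []
Peg 1: [4, 1]
Peg 2: [5, 3, 2]
Peg 3: []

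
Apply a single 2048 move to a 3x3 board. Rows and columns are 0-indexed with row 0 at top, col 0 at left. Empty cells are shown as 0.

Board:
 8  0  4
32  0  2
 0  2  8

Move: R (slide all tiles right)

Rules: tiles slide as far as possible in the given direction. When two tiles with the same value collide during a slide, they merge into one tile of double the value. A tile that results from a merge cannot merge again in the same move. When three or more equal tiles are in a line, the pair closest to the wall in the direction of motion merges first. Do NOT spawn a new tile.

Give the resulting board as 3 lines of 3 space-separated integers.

Answer:  0  8  4
 0 32  2
 0  2  8

Derivation:
Slide right:
row 0: [8, 0, 4] -> [0, 8, 4]
row 1: [32, 0, 2] -> [0, 32, 2]
row 2: [0, 2, 8] -> [0, 2, 8]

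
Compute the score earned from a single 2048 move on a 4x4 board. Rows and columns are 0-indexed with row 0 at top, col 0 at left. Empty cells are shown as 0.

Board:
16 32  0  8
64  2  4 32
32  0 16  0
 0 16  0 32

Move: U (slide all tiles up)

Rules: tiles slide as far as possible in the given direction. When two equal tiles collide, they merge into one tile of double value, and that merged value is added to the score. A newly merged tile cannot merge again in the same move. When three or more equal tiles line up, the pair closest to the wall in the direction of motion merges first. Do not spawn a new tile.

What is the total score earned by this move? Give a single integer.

Slide up:
col 0: [16, 64, 32, 0] -> [16, 64, 32, 0]  score +0 (running 0)
col 1: [32, 2, 0, 16] -> [32, 2, 16, 0]  score +0 (running 0)
col 2: [0, 4, 16, 0] -> [4, 16, 0, 0]  score +0 (running 0)
col 3: [8, 32, 0, 32] -> [8, 64, 0, 0]  score +64 (running 64)
Board after move:
16 32  4  8
64  2 16 64
32 16  0  0
 0  0  0  0

Answer: 64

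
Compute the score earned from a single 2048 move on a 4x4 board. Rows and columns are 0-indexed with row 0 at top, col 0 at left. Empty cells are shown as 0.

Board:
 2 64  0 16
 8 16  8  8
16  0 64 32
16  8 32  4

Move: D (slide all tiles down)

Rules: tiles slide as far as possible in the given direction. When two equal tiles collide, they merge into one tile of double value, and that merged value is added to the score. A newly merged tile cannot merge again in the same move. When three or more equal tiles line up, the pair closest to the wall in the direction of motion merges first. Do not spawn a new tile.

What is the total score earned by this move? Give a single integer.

Slide down:
col 0: [2, 8, 16, 16] -> [0, 2, 8, 32]  score +32 (running 32)
col 1: [64, 16, 0, 8] -> [0, 64, 16, 8]  score +0 (running 32)
col 2: [0, 8, 64, 32] -> [0, 8, 64, 32]  score +0 (running 32)
col 3: [16, 8, 32, 4] -> [16, 8, 32, 4]  score +0 (running 32)
Board after move:
 0  0  0 16
 2 64  8  8
 8 16 64 32
32  8 32  4

Answer: 32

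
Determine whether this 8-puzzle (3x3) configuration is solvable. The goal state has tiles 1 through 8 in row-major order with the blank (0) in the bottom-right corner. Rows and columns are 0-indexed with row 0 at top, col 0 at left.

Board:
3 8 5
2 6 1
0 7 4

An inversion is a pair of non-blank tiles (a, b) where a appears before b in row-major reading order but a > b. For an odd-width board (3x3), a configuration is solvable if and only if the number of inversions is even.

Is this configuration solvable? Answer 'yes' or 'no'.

Answer: no

Derivation:
Inversions (pairs i<j in row-major order where tile[i] > tile[j] > 0): 15
15 is odd, so the puzzle is not solvable.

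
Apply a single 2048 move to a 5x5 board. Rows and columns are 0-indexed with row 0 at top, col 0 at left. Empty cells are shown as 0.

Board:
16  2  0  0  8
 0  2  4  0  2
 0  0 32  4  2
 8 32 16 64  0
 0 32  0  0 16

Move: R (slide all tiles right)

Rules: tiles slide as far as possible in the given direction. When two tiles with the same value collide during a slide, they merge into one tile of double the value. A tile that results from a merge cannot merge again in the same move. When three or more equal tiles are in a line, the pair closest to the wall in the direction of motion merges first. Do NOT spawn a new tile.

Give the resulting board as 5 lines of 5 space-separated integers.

Answer:  0  0 16  2  8
 0  0  2  4  2
 0  0 32  4  2
 0  8 32 16 64
 0  0  0 32 16

Derivation:
Slide right:
row 0: [16, 2, 0, 0, 8] -> [0, 0, 16, 2, 8]
row 1: [0, 2, 4, 0, 2] -> [0, 0, 2, 4, 2]
row 2: [0, 0, 32, 4, 2] -> [0, 0, 32, 4, 2]
row 3: [8, 32, 16, 64, 0] -> [0, 8, 32, 16, 64]
row 4: [0, 32, 0, 0, 16] -> [0, 0, 0, 32, 16]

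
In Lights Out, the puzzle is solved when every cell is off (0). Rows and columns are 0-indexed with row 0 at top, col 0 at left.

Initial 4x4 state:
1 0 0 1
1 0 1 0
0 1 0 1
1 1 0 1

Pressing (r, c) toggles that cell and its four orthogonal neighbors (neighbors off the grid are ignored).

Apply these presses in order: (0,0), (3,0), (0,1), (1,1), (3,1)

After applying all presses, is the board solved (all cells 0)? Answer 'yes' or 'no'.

After press 1 at (0,0):
0 1 0 1
0 0 1 0
0 1 0 1
1 1 0 1

After press 2 at (3,0):
0 1 0 1
0 0 1 0
1 1 0 1
0 0 0 1

After press 3 at (0,1):
1 0 1 1
0 1 1 0
1 1 0 1
0 0 0 1

After press 4 at (1,1):
1 1 1 1
1 0 0 0
1 0 0 1
0 0 0 1

After press 5 at (3,1):
1 1 1 1
1 0 0 0
1 1 0 1
1 1 1 1

Lights still on: 12

Answer: no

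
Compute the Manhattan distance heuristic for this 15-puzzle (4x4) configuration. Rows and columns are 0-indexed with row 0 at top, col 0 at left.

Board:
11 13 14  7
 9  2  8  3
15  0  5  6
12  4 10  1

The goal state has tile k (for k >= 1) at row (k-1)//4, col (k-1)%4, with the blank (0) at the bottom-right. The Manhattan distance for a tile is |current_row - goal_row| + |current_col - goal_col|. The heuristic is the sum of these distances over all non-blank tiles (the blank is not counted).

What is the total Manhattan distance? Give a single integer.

Answer: 45

Derivation:
Tile 11: (0,0)->(2,2) = 4
Tile 13: (0,1)->(3,0) = 4
Tile 14: (0,2)->(3,1) = 4
Tile 7: (0,3)->(1,2) = 2
Tile 9: (1,0)->(2,0) = 1
Tile 2: (1,1)->(0,1) = 1
Tile 8: (1,2)->(1,3) = 1
Tile 3: (1,3)->(0,2) = 2
Tile 15: (2,0)->(3,2) = 3
Tile 5: (2,2)->(1,0) = 3
Tile 6: (2,3)->(1,1) = 3
Tile 12: (3,0)->(2,3) = 4
Tile 4: (3,1)->(0,3) = 5
Tile 10: (3,2)->(2,1) = 2
Tile 1: (3,3)->(0,0) = 6
Sum: 4 + 4 + 4 + 2 + 1 + 1 + 1 + 2 + 3 + 3 + 3 + 4 + 5 + 2 + 6 = 45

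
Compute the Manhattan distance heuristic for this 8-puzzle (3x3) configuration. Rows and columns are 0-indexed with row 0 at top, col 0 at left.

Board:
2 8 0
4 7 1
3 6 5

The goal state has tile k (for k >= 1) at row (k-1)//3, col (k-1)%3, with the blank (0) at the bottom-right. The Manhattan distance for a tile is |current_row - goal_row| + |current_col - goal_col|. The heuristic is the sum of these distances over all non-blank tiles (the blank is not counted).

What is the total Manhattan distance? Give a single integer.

Tile 2: (0,0)->(0,1) = 1
Tile 8: (0,1)->(2,1) = 2
Tile 4: (1,0)->(1,0) = 0
Tile 7: (1,1)->(2,0) = 2
Tile 1: (1,2)->(0,0) = 3
Tile 3: (2,0)->(0,2) = 4
Tile 6: (2,1)->(1,2) = 2
Tile 5: (2,2)->(1,1) = 2
Sum: 1 + 2 + 0 + 2 + 3 + 4 + 2 + 2 = 16

Answer: 16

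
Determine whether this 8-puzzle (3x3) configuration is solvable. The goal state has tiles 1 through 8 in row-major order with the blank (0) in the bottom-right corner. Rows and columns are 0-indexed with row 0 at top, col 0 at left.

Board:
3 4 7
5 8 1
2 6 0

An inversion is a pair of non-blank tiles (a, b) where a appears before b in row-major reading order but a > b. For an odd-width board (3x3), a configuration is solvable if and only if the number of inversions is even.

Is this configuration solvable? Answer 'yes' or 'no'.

Answer: no

Derivation:
Inversions (pairs i<j in row-major order where tile[i] > tile[j] > 0): 13
13 is odd, so the puzzle is not solvable.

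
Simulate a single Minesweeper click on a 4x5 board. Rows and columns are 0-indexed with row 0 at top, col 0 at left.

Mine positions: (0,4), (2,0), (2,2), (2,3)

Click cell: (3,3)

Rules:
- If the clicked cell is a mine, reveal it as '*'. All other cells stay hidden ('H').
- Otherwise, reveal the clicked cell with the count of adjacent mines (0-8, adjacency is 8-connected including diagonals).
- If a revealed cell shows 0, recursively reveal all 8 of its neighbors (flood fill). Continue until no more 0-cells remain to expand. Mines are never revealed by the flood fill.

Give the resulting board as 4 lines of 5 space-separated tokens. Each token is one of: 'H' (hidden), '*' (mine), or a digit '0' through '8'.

H H H H H
H H H H H
H H H H H
H H H 2 H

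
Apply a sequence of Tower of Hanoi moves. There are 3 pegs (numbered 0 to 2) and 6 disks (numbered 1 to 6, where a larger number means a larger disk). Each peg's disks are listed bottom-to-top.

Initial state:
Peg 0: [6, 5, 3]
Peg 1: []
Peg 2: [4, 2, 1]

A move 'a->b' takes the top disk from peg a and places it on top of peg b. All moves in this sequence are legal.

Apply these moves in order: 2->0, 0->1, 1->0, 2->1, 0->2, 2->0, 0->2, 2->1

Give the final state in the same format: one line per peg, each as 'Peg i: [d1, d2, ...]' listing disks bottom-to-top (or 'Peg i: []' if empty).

After move 1 (2->0):
Peg 0: [6, 5, 3, 1]
Peg 1: []
Peg 2: [4, 2]

After move 2 (0->1):
Peg 0: [6, 5, 3]
Peg 1: [1]
Peg 2: [4, 2]

After move 3 (1->0):
Peg 0: [6, 5, 3, 1]
Peg 1: []
Peg 2: [4, 2]

After move 4 (2->1):
Peg 0: [6, 5, 3, 1]
Peg 1: [2]
Peg 2: [4]

After move 5 (0->2):
Peg 0: [6, 5, 3]
Peg 1: [2]
Peg 2: [4, 1]

After move 6 (2->0):
Peg 0: [6, 5, 3, 1]
Peg 1: [2]
Peg 2: [4]

After move 7 (0->2):
Peg 0: [6, 5, 3]
Peg 1: [2]
Peg 2: [4, 1]

After move 8 (2->1):
Peg 0: [6, 5, 3]
Peg 1: [2, 1]
Peg 2: [4]

Answer: Peg 0: [6, 5, 3]
Peg 1: [2, 1]
Peg 2: [4]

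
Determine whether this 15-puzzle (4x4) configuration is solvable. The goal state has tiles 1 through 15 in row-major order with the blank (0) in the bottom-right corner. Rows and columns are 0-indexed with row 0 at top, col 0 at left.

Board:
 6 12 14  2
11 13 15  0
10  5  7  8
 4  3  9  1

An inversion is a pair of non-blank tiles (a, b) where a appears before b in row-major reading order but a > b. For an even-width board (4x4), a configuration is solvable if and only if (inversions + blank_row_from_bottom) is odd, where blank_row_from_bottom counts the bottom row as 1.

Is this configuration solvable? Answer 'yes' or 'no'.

Answer: no

Derivation:
Inversions: 71
Blank is in row 1 (0-indexed from top), which is row 3 counting from the bottom (bottom = 1).
71 + 3 = 74, which is even, so the puzzle is not solvable.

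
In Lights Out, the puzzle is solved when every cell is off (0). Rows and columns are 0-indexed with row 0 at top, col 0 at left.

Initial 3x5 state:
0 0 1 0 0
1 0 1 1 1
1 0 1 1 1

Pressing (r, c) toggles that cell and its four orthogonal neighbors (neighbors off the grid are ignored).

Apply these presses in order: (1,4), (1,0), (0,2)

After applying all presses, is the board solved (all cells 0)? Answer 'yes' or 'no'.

After press 1 at (1,4):
0 0 1 0 1
1 0 1 0 0
1 0 1 1 0

After press 2 at (1,0):
1 0 1 0 1
0 1 1 0 0
0 0 1 1 0

After press 3 at (0,2):
1 1 0 1 1
0 1 0 0 0
0 0 1 1 0

Lights still on: 7

Answer: no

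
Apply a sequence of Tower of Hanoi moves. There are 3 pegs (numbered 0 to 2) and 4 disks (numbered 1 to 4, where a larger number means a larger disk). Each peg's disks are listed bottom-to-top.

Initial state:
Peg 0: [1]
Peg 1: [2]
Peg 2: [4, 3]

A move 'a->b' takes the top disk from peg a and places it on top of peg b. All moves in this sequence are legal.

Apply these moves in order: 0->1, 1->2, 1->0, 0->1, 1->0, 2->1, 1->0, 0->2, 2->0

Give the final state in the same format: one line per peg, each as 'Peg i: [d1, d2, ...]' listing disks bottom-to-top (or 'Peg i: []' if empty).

Answer: Peg 0: [2, 1]
Peg 1: []
Peg 2: [4, 3]

Derivation:
After move 1 (0->1):
Peg 0: []
Peg 1: [2, 1]
Peg 2: [4, 3]

After move 2 (1->2):
Peg 0: []
Peg 1: [2]
Peg 2: [4, 3, 1]

After move 3 (1->0):
Peg 0: [2]
Peg 1: []
Peg 2: [4, 3, 1]

After move 4 (0->1):
Peg 0: []
Peg 1: [2]
Peg 2: [4, 3, 1]

After move 5 (1->0):
Peg 0: [2]
Peg 1: []
Peg 2: [4, 3, 1]

After move 6 (2->1):
Peg 0: [2]
Peg 1: [1]
Peg 2: [4, 3]

After move 7 (1->0):
Peg 0: [2, 1]
Peg 1: []
Peg 2: [4, 3]

After move 8 (0->2):
Peg 0: [2]
Peg 1: []
Peg 2: [4, 3, 1]

After move 9 (2->0):
Peg 0: [2, 1]
Peg 1: []
Peg 2: [4, 3]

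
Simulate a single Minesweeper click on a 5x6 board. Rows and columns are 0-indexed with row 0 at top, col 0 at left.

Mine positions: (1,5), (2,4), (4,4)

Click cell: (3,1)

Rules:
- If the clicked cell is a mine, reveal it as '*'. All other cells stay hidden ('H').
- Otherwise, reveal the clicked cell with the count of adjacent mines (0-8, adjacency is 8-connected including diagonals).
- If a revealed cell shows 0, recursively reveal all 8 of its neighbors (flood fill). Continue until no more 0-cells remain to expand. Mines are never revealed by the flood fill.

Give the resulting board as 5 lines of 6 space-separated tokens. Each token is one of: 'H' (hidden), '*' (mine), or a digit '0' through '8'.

0 0 0 0 1 H
0 0 0 1 2 H
0 0 0 1 H H
0 0 0 2 H H
0 0 0 1 H H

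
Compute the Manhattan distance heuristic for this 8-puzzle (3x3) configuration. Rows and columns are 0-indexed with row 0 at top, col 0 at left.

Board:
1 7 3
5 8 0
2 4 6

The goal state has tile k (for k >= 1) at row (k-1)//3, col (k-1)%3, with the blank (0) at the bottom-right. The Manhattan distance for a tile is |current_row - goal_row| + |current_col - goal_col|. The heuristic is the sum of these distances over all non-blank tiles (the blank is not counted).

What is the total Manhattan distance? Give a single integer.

Tile 1: (0,0)->(0,0) = 0
Tile 7: (0,1)->(2,0) = 3
Tile 3: (0,2)->(0,2) = 0
Tile 5: (1,0)->(1,1) = 1
Tile 8: (1,1)->(2,1) = 1
Tile 2: (2,0)->(0,1) = 3
Tile 4: (2,1)->(1,0) = 2
Tile 6: (2,2)->(1,2) = 1
Sum: 0 + 3 + 0 + 1 + 1 + 3 + 2 + 1 = 11

Answer: 11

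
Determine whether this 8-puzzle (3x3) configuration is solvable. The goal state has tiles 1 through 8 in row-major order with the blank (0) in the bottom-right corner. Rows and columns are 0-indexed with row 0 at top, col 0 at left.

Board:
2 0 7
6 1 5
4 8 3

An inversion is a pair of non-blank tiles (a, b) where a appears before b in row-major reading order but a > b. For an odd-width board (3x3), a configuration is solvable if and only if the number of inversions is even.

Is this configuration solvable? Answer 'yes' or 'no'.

Inversions (pairs i<j in row-major order where tile[i] > tile[j] > 0): 14
14 is even, so the puzzle is solvable.

Answer: yes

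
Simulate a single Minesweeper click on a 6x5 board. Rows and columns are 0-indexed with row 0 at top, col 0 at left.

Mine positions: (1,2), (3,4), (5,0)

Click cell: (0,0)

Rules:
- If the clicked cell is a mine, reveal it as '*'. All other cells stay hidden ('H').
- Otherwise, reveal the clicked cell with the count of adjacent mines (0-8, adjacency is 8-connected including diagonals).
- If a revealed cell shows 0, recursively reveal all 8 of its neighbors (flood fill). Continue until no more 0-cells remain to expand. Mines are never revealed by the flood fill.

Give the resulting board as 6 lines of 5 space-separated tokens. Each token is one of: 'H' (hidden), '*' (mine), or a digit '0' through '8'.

0 1 H H H
0 1 H H H
0 1 1 2 H
0 0 0 1 H
1 1 0 1 1
H 1 0 0 0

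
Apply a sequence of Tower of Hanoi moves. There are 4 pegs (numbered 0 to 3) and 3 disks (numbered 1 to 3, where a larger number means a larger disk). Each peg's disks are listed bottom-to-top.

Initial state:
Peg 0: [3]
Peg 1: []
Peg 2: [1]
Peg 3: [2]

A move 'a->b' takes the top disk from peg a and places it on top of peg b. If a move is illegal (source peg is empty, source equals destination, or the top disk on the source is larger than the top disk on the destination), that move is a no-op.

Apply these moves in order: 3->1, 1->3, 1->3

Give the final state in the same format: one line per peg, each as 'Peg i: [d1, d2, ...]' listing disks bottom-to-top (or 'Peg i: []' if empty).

Answer: Peg 0: [3]
Peg 1: []
Peg 2: [1]
Peg 3: [2]

Derivation:
After move 1 (3->1):
Peg 0: [3]
Peg 1: [2]
Peg 2: [1]
Peg 3: []

After move 2 (1->3):
Peg 0: [3]
Peg 1: []
Peg 2: [1]
Peg 3: [2]

After move 3 (1->3):
Peg 0: [3]
Peg 1: []
Peg 2: [1]
Peg 3: [2]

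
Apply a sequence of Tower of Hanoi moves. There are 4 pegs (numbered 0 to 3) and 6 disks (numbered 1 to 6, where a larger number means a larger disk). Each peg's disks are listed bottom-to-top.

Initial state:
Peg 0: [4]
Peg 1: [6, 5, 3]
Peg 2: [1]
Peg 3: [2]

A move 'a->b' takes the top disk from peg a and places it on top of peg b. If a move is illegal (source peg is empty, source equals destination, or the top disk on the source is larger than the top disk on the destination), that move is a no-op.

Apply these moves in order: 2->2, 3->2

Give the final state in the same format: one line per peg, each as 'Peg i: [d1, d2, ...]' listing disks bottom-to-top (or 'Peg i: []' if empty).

After move 1 (2->2):
Peg 0: [4]
Peg 1: [6, 5, 3]
Peg 2: [1]
Peg 3: [2]

After move 2 (3->2):
Peg 0: [4]
Peg 1: [6, 5, 3]
Peg 2: [1]
Peg 3: [2]

Answer: Peg 0: [4]
Peg 1: [6, 5, 3]
Peg 2: [1]
Peg 3: [2]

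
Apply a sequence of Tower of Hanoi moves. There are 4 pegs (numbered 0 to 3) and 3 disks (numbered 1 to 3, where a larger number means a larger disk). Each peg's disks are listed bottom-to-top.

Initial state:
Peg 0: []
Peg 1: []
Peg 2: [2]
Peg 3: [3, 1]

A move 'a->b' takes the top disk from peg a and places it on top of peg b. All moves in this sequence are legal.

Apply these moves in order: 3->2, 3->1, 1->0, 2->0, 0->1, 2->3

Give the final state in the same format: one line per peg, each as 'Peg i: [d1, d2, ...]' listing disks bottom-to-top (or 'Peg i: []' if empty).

After move 1 (3->2):
Peg 0: []
Peg 1: []
Peg 2: [2, 1]
Peg 3: [3]

After move 2 (3->1):
Peg 0: []
Peg 1: [3]
Peg 2: [2, 1]
Peg 3: []

After move 3 (1->0):
Peg 0: [3]
Peg 1: []
Peg 2: [2, 1]
Peg 3: []

After move 4 (2->0):
Peg 0: [3, 1]
Peg 1: []
Peg 2: [2]
Peg 3: []

After move 5 (0->1):
Peg 0: [3]
Peg 1: [1]
Peg 2: [2]
Peg 3: []

After move 6 (2->3):
Peg 0: [3]
Peg 1: [1]
Peg 2: []
Peg 3: [2]

Answer: Peg 0: [3]
Peg 1: [1]
Peg 2: []
Peg 3: [2]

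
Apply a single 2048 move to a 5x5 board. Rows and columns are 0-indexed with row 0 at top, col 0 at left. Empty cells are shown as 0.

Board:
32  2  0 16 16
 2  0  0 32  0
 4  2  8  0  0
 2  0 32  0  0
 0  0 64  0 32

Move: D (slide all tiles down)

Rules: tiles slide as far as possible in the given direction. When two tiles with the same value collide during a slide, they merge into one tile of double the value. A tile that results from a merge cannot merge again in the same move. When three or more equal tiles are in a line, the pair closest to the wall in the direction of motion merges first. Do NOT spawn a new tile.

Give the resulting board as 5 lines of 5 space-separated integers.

Slide down:
col 0: [32, 2, 4, 2, 0] -> [0, 32, 2, 4, 2]
col 1: [2, 0, 2, 0, 0] -> [0, 0, 0, 0, 4]
col 2: [0, 0, 8, 32, 64] -> [0, 0, 8, 32, 64]
col 3: [16, 32, 0, 0, 0] -> [0, 0, 0, 16, 32]
col 4: [16, 0, 0, 0, 32] -> [0, 0, 0, 16, 32]

Answer:  0  0  0  0  0
32  0  0  0  0
 2  0  8  0  0
 4  0 32 16 16
 2  4 64 32 32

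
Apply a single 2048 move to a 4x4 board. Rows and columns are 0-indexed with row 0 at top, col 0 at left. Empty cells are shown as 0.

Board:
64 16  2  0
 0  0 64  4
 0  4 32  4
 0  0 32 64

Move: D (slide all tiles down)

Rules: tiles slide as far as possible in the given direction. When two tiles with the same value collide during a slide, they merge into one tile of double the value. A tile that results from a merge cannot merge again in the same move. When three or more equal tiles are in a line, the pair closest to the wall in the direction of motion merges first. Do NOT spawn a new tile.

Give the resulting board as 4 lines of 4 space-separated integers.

Slide down:
col 0: [64, 0, 0, 0] -> [0, 0, 0, 64]
col 1: [16, 0, 4, 0] -> [0, 0, 16, 4]
col 2: [2, 64, 32, 32] -> [0, 2, 64, 64]
col 3: [0, 4, 4, 64] -> [0, 0, 8, 64]

Answer:  0  0  0  0
 0  0  2  0
 0 16 64  8
64  4 64 64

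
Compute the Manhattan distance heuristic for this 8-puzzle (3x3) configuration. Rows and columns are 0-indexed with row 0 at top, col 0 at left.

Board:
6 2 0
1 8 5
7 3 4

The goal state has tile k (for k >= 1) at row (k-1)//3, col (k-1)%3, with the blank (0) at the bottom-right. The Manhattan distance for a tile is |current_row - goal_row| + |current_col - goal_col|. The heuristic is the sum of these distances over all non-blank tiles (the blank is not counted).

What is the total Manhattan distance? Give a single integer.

Answer: 12

Derivation:
Tile 6: (0,0)->(1,2) = 3
Tile 2: (0,1)->(0,1) = 0
Tile 1: (1,0)->(0,0) = 1
Tile 8: (1,1)->(2,1) = 1
Tile 5: (1,2)->(1,1) = 1
Tile 7: (2,0)->(2,0) = 0
Tile 3: (2,1)->(0,2) = 3
Tile 4: (2,2)->(1,0) = 3
Sum: 3 + 0 + 1 + 1 + 1 + 0 + 3 + 3 = 12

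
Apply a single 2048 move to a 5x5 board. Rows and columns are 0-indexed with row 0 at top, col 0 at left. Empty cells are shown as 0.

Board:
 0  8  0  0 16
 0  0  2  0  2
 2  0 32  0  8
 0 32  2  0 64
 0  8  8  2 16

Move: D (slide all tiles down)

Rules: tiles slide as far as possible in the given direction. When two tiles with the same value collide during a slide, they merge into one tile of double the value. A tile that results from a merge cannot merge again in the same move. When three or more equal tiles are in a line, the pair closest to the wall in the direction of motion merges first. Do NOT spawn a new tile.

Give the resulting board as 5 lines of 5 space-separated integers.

Answer:  0  0  0  0 16
 0  0  2  0  2
 0  8 32  0  8
 0 32  2  0 64
 2  8  8  2 16

Derivation:
Slide down:
col 0: [0, 0, 2, 0, 0] -> [0, 0, 0, 0, 2]
col 1: [8, 0, 0, 32, 8] -> [0, 0, 8, 32, 8]
col 2: [0, 2, 32, 2, 8] -> [0, 2, 32, 2, 8]
col 3: [0, 0, 0, 0, 2] -> [0, 0, 0, 0, 2]
col 4: [16, 2, 8, 64, 16] -> [16, 2, 8, 64, 16]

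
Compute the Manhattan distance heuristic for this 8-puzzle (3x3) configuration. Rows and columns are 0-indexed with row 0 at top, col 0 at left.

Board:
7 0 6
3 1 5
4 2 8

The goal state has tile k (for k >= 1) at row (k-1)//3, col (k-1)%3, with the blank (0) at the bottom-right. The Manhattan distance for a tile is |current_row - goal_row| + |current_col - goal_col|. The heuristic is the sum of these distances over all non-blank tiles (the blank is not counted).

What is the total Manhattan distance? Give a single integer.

Answer: 13

Derivation:
Tile 7: at (0,0), goal (2,0), distance |0-2|+|0-0| = 2
Tile 6: at (0,2), goal (1,2), distance |0-1|+|2-2| = 1
Tile 3: at (1,0), goal (0,2), distance |1-0|+|0-2| = 3
Tile 1: at (1,1), goal (0,0), distance |1-0|+|1-0| = 2
Tile 5: at (1,2), goal (1,1), distance |1-1|+|2-1| = 1
Tile 4: at (2,0), goal (1,0), distance |2-1|+|0-0| = 1
Tile 2: at (2,1), goal (0,1), distance |2-0|+|1-1| = 2
Tile 8: at (2,2), goal (2,1), distance |2-2|+|2-1| = 1
Sum: 2 + 1 + 3 + 2 + 1 + 1 + 2 + 1 = 13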